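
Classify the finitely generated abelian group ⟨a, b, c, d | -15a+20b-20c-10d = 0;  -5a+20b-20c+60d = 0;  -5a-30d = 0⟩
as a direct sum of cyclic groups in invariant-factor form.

rank_ℚ(R)=3; free=4−3=1
SNF(R) diag = [5, 10, 20] → torsion [5, 10, 20]

Answer: M ≅ ℤ^1 ⊕ ℤ/5 ⊕ ℤ/10 ⊕ ℤ/20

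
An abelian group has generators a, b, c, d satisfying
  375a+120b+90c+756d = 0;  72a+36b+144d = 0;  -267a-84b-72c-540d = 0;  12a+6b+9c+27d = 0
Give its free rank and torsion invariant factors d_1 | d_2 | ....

Answer: M ≅ ℤ/3 ⊕ ℤ/9 ⊕ ℤ/18 ⊕ ℤ/36

Derivation:
rank_ℚ(R)=4; free=4−4=0
SNF(R) diag = [3, 9, 18, 36] → torsion [3, 9, 18, 36]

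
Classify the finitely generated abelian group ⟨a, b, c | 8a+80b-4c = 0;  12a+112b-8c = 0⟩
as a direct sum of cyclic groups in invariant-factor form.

rank_ℚ(R)=2; free=3−2=1
SNF(R) diag = [4, 4] → torsion [4, 4]

Answer: M ≅ ℤ^1 ⊕ ℤ/4 ⊕ ℤ/4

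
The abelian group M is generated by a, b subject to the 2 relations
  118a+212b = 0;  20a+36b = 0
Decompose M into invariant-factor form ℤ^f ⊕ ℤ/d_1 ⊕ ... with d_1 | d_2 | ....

Answer: M ≅ ℤ/2 ⊕ ℤ/4

Derivation:
rank_ℚ(R)=2; free=2−2=0
SNF(R) diag = [2, 4] → torsion [2, 4]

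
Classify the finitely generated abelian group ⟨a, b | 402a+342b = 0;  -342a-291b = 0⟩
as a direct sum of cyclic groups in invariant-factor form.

Answer: M ≅ ℤ/3 ⊕ ℤ/6

Derivation:
rank_ℚ(R)=2; free=2−2=0
SNF(R) diag = [3, 6] → torsion [3, 6]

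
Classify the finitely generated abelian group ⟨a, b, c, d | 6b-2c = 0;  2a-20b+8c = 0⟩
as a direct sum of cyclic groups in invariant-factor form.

Answer: M ≅ ℤ^2 ⊕ ℤ/2 ⊕ ℤ/2

Derivation:
rank_ℚ(R)=2; free=4−2=2
SNF(R) diag = [2, 2] → torsion [2, 2]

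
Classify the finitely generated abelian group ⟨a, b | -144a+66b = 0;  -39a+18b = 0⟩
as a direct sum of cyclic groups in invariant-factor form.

Answer: M ≅ ℤ/3 ⊕ ℤ/6

Derivation:
rank_ℚ(R)=2; free=2−2=0
SNF(R) diag = [3, 6] → torsion [3, 6]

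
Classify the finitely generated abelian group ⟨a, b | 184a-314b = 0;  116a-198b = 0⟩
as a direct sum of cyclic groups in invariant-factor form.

rank_ℚ(R)=2; free=2−2=0
SNF(R) diag = [2, 4] → torsion [2, 4]

Answer: M ≅ ℤ/2 ⊕ ℤ/4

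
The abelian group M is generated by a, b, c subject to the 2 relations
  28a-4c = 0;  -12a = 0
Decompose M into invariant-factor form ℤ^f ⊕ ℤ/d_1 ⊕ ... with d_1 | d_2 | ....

Answer: M ≅ ℤ^1 ⊕ ℤ/4 ⊕ ℤ/12

Derivation:
rank_ℚ(R)=2; free=3−2=1
SNF(R) diag = [4, 12] → torsion [4, 12]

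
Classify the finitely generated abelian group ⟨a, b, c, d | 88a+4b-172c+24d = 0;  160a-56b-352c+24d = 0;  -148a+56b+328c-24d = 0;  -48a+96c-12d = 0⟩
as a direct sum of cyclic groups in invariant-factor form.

rank_ℚ(R)=4; free=4−4=0
SNF(R) diag = [4, 12, 12, 24] → torsion [4, 12, 12, 24]

Answer: M ≅ ℤ/4 ⊕ ℤ/12 ⊕ ℤ/12 ⊕ ℤ/24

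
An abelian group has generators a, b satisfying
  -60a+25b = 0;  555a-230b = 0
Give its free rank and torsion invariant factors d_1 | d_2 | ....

Answer: M ≅ ℤ/5 ⊕ ℤ/15

Derivation:
rank_ℚ(R)=2; free=2−2=0
SNF(R) diag = [5, 15] → torsion [5, 15]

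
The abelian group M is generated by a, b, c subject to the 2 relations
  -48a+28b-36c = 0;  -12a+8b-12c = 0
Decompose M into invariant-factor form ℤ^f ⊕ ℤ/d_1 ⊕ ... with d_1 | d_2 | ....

rank_ℚ(R)=2; free=3−2=1
SNF(R) diag = [4, 12] → torsion [4, 12]

Answer: M ≅ ℤ^1 ⊕ ℤ/4 ⊕ ℤ/12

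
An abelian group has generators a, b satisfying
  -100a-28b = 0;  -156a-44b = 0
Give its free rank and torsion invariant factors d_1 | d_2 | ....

Answer: M ≅ ℤ/4 ⊕ ℤ/8

Derivation:
rank_ℚ(R)=2; free=2−2=0
SNF(R) diag = [4, 8] → torsion [4, 8]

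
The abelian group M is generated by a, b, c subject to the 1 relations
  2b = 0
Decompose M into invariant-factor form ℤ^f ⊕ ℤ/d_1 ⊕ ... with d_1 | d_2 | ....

Answer: M ≅ ℤ^2 ⊕ ℤ/2

Derivation:
rank_ℚ(R)=1; free=3−1=2
SNF(R) diag = [2] → torsion [2]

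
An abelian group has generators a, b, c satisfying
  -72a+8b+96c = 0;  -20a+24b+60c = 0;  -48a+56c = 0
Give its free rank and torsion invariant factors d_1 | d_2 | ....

rank_ℚ(R)=3; free=3−3=0
SNF(R) diag = [4, 8, 8] → torsion [4, 8, 8]

Answer: M ≅ ℤ/4 ⊕ ℤ/8 ⊕ ℤ/8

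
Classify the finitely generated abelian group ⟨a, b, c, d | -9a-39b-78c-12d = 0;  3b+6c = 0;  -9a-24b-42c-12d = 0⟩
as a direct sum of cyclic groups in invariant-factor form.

Answer: M ≅ ℤ^1 ⊕ ℤ/3 ⊕ ℤ/3 ⊕ ℤ/6

Derivation:
rank_ℚ(R)=3; free=4−3=1
SNF(R) diag = [3, 3, 6] → torsion [3, 3, 6]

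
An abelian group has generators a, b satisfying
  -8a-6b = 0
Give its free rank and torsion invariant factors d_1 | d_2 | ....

rank_ℚ(R)=1; free=2−1=1
SNF(R) diag = [2] → torsion [2]

Answer: M ≅ ℤ^1 ⊕ ℤ/2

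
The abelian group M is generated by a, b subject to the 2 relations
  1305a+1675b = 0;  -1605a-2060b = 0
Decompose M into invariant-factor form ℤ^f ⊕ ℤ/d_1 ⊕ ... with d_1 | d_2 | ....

Answer: M ≅ ℤ/5 ⊕ ℤ/15

Derivation:
rank_ℚ(R)=2; free=2−2=0
SNF(R) diag = [5, 15] → torsion [5, 15]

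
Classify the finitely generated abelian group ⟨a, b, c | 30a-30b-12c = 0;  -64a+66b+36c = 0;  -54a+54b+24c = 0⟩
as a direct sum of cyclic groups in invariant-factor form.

rank_ℚ(R)=3; free=3−3=0
SNF(R) diag = [2, 6, 12] → torsion [2, 6, 12]

Answer: M ≅ ℤ/2 ⊕ ℤ/6 ⊕ ℤ/12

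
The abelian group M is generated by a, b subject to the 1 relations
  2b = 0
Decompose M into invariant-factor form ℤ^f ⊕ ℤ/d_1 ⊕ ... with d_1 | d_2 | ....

rank_ℚ(R)=1; free=2−1=1
SNF(R) diag = [2] → torsion [2]

Answer: M ≅ ℤ^1 ⊕ ℤ/2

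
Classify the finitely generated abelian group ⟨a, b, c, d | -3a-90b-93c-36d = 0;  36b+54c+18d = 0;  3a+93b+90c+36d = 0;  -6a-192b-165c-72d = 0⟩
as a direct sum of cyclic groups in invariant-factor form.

Answer: M ≅ ℤ/3 ⊕ ℤ/3 ⊕ ℤ/9 ⊕ ℤ/18

Derivation:
rank_ℚ(R)=4; free=4−4=0
SNF(R) diag = [3, 3, 9, 18] → torsion [3, 3, 9, 18]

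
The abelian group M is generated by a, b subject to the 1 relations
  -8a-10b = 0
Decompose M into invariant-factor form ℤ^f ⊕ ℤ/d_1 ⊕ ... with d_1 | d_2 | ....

Answer: M ≅ ℤ^1 ⊕ ℤ/2

Derivation:
rank_ℚ(R)=1; free=2−1=1
SNF(R) diag = [2] → torsion [2]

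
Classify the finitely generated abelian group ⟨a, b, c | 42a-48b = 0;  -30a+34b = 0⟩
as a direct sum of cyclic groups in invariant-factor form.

Answer: M ≅ ℤ^1 ⊕ ℤ/2 ⊕ ℤ/6

Derivation:
rank_ℚ(R)=2; free=3−2=1
SNF(R) diag = [2, 6] → torsion [2, 6]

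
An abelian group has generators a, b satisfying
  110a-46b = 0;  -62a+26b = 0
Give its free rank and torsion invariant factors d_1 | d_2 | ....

rank_ℚ(R)=2; free=2−2=0
SNF(R) diag = [2, 4] → torsion [2, 4]

Answer: M ≅ ℤ/2 ⊕ ℤ/4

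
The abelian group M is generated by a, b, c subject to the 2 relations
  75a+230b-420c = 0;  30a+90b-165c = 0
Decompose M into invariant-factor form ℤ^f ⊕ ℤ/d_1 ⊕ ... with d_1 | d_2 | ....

rank_ℚ(R)=2; free=3−2=1
SNF(R) diag = [5, 15] → torsion [5, 15]

Answer: M ≅ ℤ^1 ⊕ ℤ/5 ⊕ ℤ/15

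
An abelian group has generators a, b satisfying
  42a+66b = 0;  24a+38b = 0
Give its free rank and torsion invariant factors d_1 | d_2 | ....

rank_ℚ(R)=2; free=2−2=0
SNF(R) diag = [2, 6] → torsion [2, 6]

Answer: M ≅ ℤ/2 ⊕ ℤ/6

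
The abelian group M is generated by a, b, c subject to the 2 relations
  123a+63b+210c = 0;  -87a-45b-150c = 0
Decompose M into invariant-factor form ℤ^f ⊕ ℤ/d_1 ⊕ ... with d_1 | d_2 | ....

rank_ℚ(R)=2; free=3−2=1
SNF(R) diag = [3, 6] → torsion [3, 6]

Answer: M ≅ ℤ^1 ⊕ ℤ/3 ⊕ ℤ/6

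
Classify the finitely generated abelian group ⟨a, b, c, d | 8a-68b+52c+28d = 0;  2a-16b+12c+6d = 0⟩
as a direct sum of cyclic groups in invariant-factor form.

Answer: M ≅ ℤ^2 ⊕ ℤ/2 ⊕ ℤ/4

Derivation:
rank_ℚ(R)=2; free=4−2=2
SNF(R) diag = [2, 4] → torsion [2, 4]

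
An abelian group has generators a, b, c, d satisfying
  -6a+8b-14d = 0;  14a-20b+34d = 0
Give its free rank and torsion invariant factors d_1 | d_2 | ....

Answer: M ≅ ℤ^2 ⊕ ℤ/2 ⊕ ℤ/4

Derivation:
rank_ℚ(R)=2; free=4−2=2
SNF(R) diag = [2, 4] → torsion [2, 4]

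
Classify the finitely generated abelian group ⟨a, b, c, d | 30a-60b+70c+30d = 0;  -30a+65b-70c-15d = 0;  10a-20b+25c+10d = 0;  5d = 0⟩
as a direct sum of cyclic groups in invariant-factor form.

Answer: M ≅ ℤ/5 ⊕ ℤ/5 ⊕ ℤ/5 ⊕ ℤ/10

Derivation:
rank_ℚ(R)=4; free=4−4=0
SNF(R) diag = [5, 5, 5, 10] → torsion [5, 5, 5, 10]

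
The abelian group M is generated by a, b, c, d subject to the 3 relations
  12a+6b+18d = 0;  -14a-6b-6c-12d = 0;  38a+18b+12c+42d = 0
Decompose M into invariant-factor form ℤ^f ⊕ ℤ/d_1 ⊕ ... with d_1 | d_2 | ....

rank_ℚ(R)=3; free=4−3=1
SNF(R) diag = [2, 6, 6] → torsion [2, 6, 6]

Answer: M ≅ ℤ^1 ⊕ ℤ/2 ⊕ ℤ/6 ⊕ ℤ/6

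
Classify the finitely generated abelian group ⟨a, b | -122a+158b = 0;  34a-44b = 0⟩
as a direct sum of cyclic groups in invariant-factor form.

Answer: M ≅ ℤ/2 ⊕ ℤ/2

Derivation:
rank_ℚ(R)=2; free=2−2=0
SNF(R) diag = [2, 2] → torsion [2, 2]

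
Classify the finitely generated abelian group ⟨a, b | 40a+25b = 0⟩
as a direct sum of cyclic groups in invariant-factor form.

rank_ℚ(R)=1; free=2−1=1
SNF(R) diag = [5] → torsion [5]

Answer: M ≅ ℤ^1 ⊕ ℤ/5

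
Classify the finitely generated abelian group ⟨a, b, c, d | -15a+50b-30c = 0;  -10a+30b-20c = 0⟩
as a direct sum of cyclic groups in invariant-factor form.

rank_ℚ(R)=2; free=4−2=2
SNF(R) diag = [5, 10] → torsion [5, 10]

Answer: M ≅ ℤ^2 ⊕ ℤ/5 ⊕ ℤ/10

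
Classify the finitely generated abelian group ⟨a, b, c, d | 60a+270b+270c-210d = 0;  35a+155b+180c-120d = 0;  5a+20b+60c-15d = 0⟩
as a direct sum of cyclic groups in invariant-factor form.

rank_ℚ(R)=3; free=4−3=1
SNF(R) diag = [5, 15, 30] → torsion [5, 15, 30]

Answer: M ≅ ℤ^1 ⊕ ℤ/5 ⊕ ℤ/15 ⊕ ℤ/30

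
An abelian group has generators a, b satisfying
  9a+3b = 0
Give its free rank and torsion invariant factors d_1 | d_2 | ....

rank_ℚ(R)=1; free=2−1=1
SNF(R) diag = [3] → torsion [3]

Answer: M ≅ ℤ^1 ⊕ ℤ/3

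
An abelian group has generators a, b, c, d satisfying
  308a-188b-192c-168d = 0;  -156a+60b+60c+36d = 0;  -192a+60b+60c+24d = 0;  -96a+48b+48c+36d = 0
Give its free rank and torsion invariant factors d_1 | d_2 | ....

Answer: M ≅ ℤ/4 ⊕ ℤ/12 ⊕ ℤ/12 ⊕ ℤ/36

Derivation:
rank_ℚ(R)=4; free=4−4=0
SNF(R) diag = [4, 12, 12, 36] → torsion [4, 12, 12, 36]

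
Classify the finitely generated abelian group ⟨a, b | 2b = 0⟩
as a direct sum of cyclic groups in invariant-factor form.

rank_ℚ(R)=1; free=2−1=1
SNF(R) diag = [2] → torsion [2]

Answer: M ≅ ℤ^1 ⊕ ℤ/2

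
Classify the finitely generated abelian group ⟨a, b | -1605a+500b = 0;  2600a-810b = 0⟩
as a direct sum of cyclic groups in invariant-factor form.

rank_ℚ(R)=2; free=2−2=0
SNF(R) diag = [5, 10] → torsion [5, 10]

Answer: M ≅ ℤ/5 ⊕ ℤ/10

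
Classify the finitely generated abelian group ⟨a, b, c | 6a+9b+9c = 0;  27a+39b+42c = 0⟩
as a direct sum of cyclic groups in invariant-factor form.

Answer: M ≅ ℤ^1 ⊕ ℤ/3 ⊕ ℤ/3

Derivation:
rank_ℚ(R)=2; free=3−2=1
SNF(R) diag = [3, 3] → torsion [3, 3]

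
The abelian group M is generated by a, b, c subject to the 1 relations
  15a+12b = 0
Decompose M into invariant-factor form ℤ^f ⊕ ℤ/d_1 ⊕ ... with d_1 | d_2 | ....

rank_ℚ(R)=1; free=3−1=2
SNF(R) diag = [3] → torsion [3]

Answer: M ≅ ℤ^2 ⊕ ℤ/3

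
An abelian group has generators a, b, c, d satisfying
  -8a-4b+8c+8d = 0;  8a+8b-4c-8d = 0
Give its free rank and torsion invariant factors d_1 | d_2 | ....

Answer: M ≅ ℤ^2 ⊕ ℤ/4 ⊕ ℤ/4

Derivation:
rank_ℚ(R)=2; free=4−2=2
SNF(R) diag = [4, 4] → torsion [4, 4]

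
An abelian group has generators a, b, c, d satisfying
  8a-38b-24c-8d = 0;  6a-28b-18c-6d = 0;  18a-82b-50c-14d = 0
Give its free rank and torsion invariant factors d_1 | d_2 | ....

Answer: M ≅ ℤ^1 ⊕ ℤ/2 ⊕ ℤ/2 ⊕ ℤ/4

Derivation:
rank_ℚ(R)=3; free=4−3=1
SNF(R) diag = [2, 2, 4] → torsion [2, 2, 4]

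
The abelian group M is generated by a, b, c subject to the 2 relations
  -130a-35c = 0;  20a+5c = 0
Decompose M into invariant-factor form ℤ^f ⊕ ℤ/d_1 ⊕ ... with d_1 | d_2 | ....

rank_ℚ(R)=2; free=3−2=1
SNF(R) diag = [5, 10] → torsion [5, 10]

Answer: M ≅ ℤ^1 ⊕ ℤ/5 ⊕ ℤ/10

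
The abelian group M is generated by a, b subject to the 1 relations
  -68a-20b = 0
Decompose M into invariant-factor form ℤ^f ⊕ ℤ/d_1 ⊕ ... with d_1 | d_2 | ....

Answer: M ≅ ℤ^1 ⊕ ℤ/4

Derivation:
rank_ℚ(R)=1; free=2−1=1
SNF(R) diag = [4] → torsion [4]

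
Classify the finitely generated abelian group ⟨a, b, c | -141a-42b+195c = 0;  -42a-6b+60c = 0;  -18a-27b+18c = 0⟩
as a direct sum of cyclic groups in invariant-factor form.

rank_ℚ(R)=3; free=3−3=0
SNF(R) diag = [3, 9, 18] → torsion [3, 9, 18]

Answer: M ≅ ℤ/3 ⊕ ℤ/9 ⊕ ℤ/18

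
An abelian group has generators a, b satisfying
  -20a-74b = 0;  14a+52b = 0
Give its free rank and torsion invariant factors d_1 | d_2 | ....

Answer: M ≅ ℤ/2 ⊕ ℤ/2

Derivation:
rank_ℚ(R)=2; free=2−2=0
SNF(R) diag = [2, 2] → torsion [2, 2]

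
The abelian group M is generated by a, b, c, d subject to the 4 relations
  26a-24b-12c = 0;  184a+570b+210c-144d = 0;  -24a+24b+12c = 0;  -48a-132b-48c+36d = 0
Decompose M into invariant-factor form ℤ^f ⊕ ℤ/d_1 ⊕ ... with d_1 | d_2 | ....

Answer: M ≅ ℤ/2 ⊕ ℤ/6 ⊕ ℤ/12 ⊕ ℤ/36

Derivation:
rank_ℚ(R)=4; free=4−4=0
SNF(R) diag = [2, 6, 12, 36] → torsion [2, 6, 12, 36]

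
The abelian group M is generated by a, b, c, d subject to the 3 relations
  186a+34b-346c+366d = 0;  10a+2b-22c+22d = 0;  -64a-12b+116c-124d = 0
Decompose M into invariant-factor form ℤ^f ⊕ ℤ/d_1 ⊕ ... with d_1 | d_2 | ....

rank_ℚ(R)=3; free=4−3=1
SNF(R) diag = [2, 4, 12] → torsion [2, 4, 12]

Answer: M ≅ ℤ^1 ⊕ ℤ/2 ⊕ ℤ/4 ⊕ ℤ/12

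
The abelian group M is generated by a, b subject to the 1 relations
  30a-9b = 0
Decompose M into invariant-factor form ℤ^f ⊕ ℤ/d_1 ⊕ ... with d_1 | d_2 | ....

rank_ℚ(R)=1; free=2−1=1
SNF(R) diag = [3] → torsion [3]

Answer: M ≅ ℤ^1 ⊕ ℤ/3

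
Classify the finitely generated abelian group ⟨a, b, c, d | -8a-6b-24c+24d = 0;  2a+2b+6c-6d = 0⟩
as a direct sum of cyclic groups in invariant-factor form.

rank_ℚ(R)=2; free=4−2=2
SNF(R) diag = [2, 2] → torsion [2, 2]

Answer: M ≅ ℤ^2 ⊕ ℤ/2 ⊕ ℤ/2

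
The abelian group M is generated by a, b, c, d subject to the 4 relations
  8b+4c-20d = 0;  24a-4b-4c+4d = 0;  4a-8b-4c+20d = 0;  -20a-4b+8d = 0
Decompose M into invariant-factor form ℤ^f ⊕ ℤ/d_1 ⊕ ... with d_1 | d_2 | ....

rank_ℚ(R)=4; free=4−4=0
SNF(R) diag = [4, 4, 4, 8] → torsion [4, 4, 4, 8]

Answer: M ≅ ℤ/4 ⊕ ℤ/4 ⊕ ℤ/4 ⊕ ℤ/8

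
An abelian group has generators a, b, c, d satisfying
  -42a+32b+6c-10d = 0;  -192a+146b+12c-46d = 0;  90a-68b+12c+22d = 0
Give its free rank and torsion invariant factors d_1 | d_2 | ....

Answer: M ≅ ℤ^1 ⊕ ℤ/2 ⊕ ℤ/6 ⊕ ℤ/6

Derivation:
rank_ℚ(R)=3; free=4−3=1
SNF(R) diag = [2, 6, 6] → torsion [2, 6, 6]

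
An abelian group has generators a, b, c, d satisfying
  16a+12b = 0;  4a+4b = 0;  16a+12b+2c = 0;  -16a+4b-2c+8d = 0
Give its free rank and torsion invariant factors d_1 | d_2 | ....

Answer: M ≅ ℤ/2 ⊕ ℤ/4 ⊕ ℤ/4 ⊕ ℤ/8

Derivation:
rank_ℚ(R)=4; free=4−4=0
SNF(R) diag = [2, 4, 4, 8] → torsion [2, 4, 4, 8]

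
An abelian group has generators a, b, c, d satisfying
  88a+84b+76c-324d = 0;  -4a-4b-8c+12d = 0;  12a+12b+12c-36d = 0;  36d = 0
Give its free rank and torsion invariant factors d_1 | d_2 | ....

Answer: M ≅ ℤ/4 ⊕ ℤ/4 ⊕ ℤ/12 ⊕ ℤ/36

Derivation:
rank_ℚ(R)=4; free=4−4=0
SNF(R) diag = [4, 4, 12, 36] → torsion [4, 4, 12, 36]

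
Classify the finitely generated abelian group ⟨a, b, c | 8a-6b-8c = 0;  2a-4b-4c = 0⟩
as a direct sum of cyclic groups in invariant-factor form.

Answer: M ≅ ℤ^1 ⊕ ℤ/2 ⊕ ℤ/2

Derivation:
rank_ℚ(R)=2; free=3−2=1
SNF(R) diag = [2, 2] → torsion [2, 2]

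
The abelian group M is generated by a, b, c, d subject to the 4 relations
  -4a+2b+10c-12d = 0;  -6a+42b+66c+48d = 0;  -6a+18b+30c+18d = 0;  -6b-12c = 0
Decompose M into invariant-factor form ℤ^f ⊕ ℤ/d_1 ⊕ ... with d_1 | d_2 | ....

Answer: M ≅ ℤ/2 ⊕ ℤ/6 ⊕ ℤ/6 ⊕ ℤ/6

Derivation:
rank_ℚ(R)=4; free=4−4=0
SNF(R) diag = [2, 6, 6, 6] → torsion [2, 6, 6, 6]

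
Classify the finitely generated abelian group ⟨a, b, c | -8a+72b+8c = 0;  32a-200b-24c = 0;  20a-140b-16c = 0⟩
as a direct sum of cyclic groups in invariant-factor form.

Answer: M ≅ ℤ/4 ⊕ ℤ/8 ⊕ ℤ/8

Derivation:
rank_ℚ(R)=3; free=3−3=0
SNF(R) diag = [4, 8, 8] → torsion [4, 8, 8]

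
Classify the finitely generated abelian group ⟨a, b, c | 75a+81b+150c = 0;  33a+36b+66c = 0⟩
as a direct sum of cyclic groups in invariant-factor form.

rank_ℚ(R)=2; free=3−2=1
SNF(R) diag = [3, 9] → torsion [3, 9]

Answer: M ≅ ℤ^1 ⊕ ℤ/3 ⊕ ℤ/9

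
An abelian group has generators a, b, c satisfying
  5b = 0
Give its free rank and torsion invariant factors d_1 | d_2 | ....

rank_ℚ(R)=1; free=3−1=2
SNF(R) diag = [5] → torsion [5]

Answer: M ≅ ℤ^2 ⊕ ℤ/5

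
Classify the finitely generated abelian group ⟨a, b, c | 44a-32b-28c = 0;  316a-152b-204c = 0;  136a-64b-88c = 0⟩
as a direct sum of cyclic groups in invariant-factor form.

rank_ℚ(R)=3; free=3−3=0
SNF(R) diag = [4, 8, 16] → torsion [4, 8, 16]

Answer: M ≅ ℤ/4 ⊕ ℤ/8 ⊕ ℤ/16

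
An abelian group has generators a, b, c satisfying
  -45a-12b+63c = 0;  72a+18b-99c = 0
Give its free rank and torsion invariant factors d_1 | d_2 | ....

rank_ℚ(R)=2; free=3−2=1
SNF(R) diag = [3, 9] → torsion [3, 9]

Answer: M ≅ ℤ^1 ⊕ ℤ/3 ⊕ ℤ/9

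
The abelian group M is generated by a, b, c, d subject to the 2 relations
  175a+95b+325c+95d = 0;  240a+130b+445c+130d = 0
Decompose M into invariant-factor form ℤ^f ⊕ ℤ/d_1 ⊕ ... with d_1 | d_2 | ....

rank_ℚ(R)=2; free=4−2=2
SNF(R) diag = [5, 5] → torsion [5, 5]

Answer: M ≅ ℤ^2 ⊕ ℤ/5 ⊕ ℤ/5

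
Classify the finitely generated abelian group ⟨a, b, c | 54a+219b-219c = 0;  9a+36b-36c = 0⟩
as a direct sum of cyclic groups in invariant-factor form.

Answer: M ≅ ℤ^1 ⊕ ℤ/3 ⊕ ℤ/9

Derivation:
rank_ℚ(R)=2; free=3−2=1
SNF(R) diag = [3, 9] → torsion [3, 9]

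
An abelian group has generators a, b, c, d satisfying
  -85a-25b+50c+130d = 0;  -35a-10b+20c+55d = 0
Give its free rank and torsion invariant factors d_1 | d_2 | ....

rank_ℚ(R)=2; free=4−2=2
SNF(R) diag = [5, 5] → torsion [5, 5]

Answer: M ≅ ℤ^2 ⊕ ℤ/5 ⊕ ℤ/5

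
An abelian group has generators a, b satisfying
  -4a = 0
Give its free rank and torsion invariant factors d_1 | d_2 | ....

rank_ℚ(R)=1; free=2−1=1
SNF(R) diag = [4] → torsion [4]

Answer: M ≅ ℤ^1 ⊕ ℤ/4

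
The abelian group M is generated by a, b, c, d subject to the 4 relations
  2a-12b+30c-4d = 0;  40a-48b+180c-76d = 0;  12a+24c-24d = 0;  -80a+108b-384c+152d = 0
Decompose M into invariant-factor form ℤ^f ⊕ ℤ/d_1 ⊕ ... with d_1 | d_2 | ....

rank_ℚ(R)=4; free=4−4=0
SNF(R) diag = [2, 4, 12, 12] → torsion [2, 4, 12, 12]

Answer: M ≅ ℤ/2 ⊕ ℤ/4 ⊕ ℤ/12 ⊕ ℤ/12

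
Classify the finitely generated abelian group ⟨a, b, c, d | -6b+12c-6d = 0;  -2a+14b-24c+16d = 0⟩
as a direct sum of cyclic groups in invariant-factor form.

rank_ℚ(R)=2; free=4−2=2
SNF(R) diag = [2, 6] → torsion [2, 6]

Answer: M ≅ ℤ^2 ⊕ ℤ/2 ⊕ ℤ/6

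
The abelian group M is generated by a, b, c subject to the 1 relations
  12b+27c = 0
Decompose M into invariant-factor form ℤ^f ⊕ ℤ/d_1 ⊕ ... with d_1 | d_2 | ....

rank_ℚ(R)=1; free=3−1=2
SNF(R) diag = [3] → torsion [3]

Answer: M ≅ ℤ^2 ⊕ ℤ/3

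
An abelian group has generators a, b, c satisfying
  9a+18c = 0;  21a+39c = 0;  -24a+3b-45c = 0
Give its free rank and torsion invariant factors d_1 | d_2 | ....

rank_ℚ(R)=3; free=3−3=0
SNF(R) diag = [3, 3, 9] → torsion [3, 3, 9]

Answer: M ≅ ℤ/3 ⊕ ℤ/3 ⊕ ℤ/9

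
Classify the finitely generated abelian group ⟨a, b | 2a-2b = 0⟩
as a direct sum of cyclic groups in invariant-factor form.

rank_ℚ(R)=1; free=2−1=1
SNF(R) diag = [2] → torsion [2]

Answer: M ≅ ℤ^1 ⊕ ℤ/2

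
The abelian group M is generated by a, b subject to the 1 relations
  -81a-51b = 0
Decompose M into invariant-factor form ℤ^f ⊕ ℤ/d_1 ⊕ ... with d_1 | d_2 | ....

rank_ℚ(R)=1; free=2−1=1
SNF(R) diag = [3] → torsion [3]

Answer: M ≅ ℤ^1 ⊕ ℤ/3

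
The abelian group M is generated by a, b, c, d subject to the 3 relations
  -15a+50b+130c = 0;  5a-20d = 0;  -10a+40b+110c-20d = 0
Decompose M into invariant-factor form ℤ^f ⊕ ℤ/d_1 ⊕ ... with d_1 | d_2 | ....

rank_ℚ(R)=3; free=4−3=1
SNF(R) diag = [5, 10, 30] → torsion [5, 10, 30]

Answer: M ≅ ℤ^1 ⊕ ℤ/5 ⊕ ℤ/10 ⊕ ℤ/30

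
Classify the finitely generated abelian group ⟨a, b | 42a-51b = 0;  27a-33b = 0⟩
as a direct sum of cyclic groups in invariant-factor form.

rank_ℚ(R)=2; free=2−2=0
SNF(R) diag = [3, 3] → torsion [3, 3]

Answer: M ≅ ℤ/3 ⊕ ℤ/3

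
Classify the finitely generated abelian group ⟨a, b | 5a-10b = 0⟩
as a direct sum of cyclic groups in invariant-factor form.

Answer: M ≅ ℤ^1 ⊕ ℤ/5

Derivation:
rank_ℚ(R)=1; free=2−1=1
SNF(R) diag = [5] → torsion [5]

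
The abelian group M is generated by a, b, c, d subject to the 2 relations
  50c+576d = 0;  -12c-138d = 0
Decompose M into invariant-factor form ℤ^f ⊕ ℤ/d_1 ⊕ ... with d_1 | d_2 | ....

Answer: M ≅ ℤ^2 ⊕ ℤ/2 ⊕ ℤ/6

Derivation:
rank_ℚ(R)=2; free=4−2=2
SNF(R) diag = [2, 6] → torsion [2, 6]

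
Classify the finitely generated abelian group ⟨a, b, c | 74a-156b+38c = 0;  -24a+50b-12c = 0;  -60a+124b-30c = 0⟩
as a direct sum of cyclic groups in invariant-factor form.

Answer: M ≅ ℤ/2 ⊕ ℤ/2 ⊕ ℤ/6

Derivation:
rank_ℚ(R)=3; free=3−3=0
SNF(R) diag = [2, 2, 6] → torsion [2, 2, 6]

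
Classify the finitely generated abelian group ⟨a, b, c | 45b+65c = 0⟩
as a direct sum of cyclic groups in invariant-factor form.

Answer: M ≅ ℤ^2 ⊕ ℤ/5

Derivation:
rank_ℚ(R)=1; free=3−1=2
SNF(R) diag = [5] → torsion [5]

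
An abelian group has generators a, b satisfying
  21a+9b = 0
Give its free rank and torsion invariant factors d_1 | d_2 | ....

rank_ℚ(R)=1; free=2−1=1
SNF(R) diag = [3] → torsion [3]

Answer: M ≅ ℤ^1 ⊕ ℤ/3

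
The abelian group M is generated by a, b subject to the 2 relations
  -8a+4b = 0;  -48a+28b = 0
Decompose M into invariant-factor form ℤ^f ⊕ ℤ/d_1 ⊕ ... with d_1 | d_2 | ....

rank_ℚ(R)=2; free=2−2=0
SNF(R) diag = [4, 8] → torsion [4, 8]

Answer: M ≅ ℤ/4 ⊕ ℤ/8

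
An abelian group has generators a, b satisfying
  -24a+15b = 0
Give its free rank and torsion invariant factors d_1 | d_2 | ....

rank_ℚ(R)=1; free=2−1=1
SNF(R) diag = [3] → torsion [3]

Answer: M ≅ ℤ^1 ⊕ ℤ/3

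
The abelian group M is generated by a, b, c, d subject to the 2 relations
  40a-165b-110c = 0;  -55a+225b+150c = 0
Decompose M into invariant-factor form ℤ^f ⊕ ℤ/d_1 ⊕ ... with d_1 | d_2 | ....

rank_ℚ(R)=2; free=4−2=2
SNF(R) diag = [5, 5] → torsion [5, 5]

Answer: M ≅ ℤ^2 ⊕ ℤ/5 ⊕ ℤ/5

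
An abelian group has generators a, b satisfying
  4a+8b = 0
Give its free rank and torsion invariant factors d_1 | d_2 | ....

Answer: M ≅ ℤ^1 ⊕ ℤ/4

Derivation:
rank_ℚ(R)=1; free=2−1=1
SNF(R) diag = [4] → torsion [4]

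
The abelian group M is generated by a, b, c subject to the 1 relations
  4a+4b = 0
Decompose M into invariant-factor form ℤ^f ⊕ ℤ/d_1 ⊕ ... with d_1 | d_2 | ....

Answer: M ≅ ℤ^2 ⊕ ℤ/4

Derivation:
rank_ℚ(R)=1; free=3−1=2
SNF(R) diag = [4] → torsion [4]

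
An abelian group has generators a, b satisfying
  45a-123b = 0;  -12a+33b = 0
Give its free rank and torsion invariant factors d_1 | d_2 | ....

Answer: M ≅ ℤ/3 ⊕ ℤ/3

Derivation:
rank_ℚ(R)=2; free=2−2=0
SNF(R) diag = [3, 3] → torsion [3, 3]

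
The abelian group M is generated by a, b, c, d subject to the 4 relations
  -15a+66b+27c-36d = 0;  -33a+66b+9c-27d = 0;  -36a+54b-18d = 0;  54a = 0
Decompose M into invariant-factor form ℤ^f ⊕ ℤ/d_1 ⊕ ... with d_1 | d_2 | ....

Answer: M ≅ ℤ/3 ⊕ ℤ/9 ⊕ ℤ/18 ⊕ ℤ/54

Derivation:
rank_ℚ(R)=4; free=4−4=0
SNF(R) diag = [3, 9, 18, 54] → torsion [3, 9, 18, 54]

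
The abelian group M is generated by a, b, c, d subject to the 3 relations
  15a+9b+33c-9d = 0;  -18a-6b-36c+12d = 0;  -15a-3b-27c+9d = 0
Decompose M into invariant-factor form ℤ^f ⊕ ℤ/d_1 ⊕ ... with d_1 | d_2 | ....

Answer: M ≅ ℤ^1 ⊕ ℤ/3 ⊕ ℤ/6 ⊕ ℤ/6

Derivation:
rank_ℚ(R)=3; free=4−3=1
SNF(R) diag = [3, 6, 6] → torsion [3, 6, 6]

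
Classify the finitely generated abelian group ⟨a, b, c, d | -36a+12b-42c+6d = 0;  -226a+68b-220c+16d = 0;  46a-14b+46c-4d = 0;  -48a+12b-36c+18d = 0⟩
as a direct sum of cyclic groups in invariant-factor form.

Answer: M ≅ ℤ/2 ⊕ ℤ/6 ⊕ ℤ/6 ⊕ ℤ/18

Derivation:
rank_ℚ(R)=4; free=4−4=0
SNF(R) diag = [2, 6, 6, 18] → torsion [2, 6, 6, 18]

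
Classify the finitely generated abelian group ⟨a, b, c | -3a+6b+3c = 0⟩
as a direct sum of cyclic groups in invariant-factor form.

Answer: M ≅ ℤ^2 ⊕ ℤ/3

Derivation:
rank_ℚ(R)=1; free=3−1=2
SNF(R) diag = [3] → torsion [3]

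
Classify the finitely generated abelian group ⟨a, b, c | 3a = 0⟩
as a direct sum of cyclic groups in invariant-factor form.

Answer: M ≅ ℤ^2 ⊕ ℤ/3

Derivation:
rank_ℚ(R)=1; free=3−1=2
SNF(R) diag = [3] → torsion [3]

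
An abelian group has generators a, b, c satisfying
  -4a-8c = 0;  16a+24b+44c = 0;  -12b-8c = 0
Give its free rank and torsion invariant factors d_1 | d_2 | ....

rank_ℚ(R)=3; free=3−3=0
SNF(R) diag = [4, 4, 12] → torsion [4, 4, 12]

Answer: M ≅ ℤ/4 ⊕ ℤ/4 ⊕ ℤ/12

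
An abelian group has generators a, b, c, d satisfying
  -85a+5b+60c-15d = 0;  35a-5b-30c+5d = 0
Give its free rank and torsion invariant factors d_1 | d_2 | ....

Answer: M ≅ ℤ^2 ⊕ ℤ/5 ⊕ ℤ/10

Derivation:
rank_ℚ(R)=2; free=4−2=2
SNF(R) diag = [5, 10] → torsion [5, 10]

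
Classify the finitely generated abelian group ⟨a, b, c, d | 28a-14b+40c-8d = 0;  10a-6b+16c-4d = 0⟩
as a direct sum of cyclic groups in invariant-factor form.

Answer: M ≅ ℤ^2 ⊕ ℤ/2 ⊕ ℤ/2

Derivation:
rank_ℚ(R)=2; free=4−2=2
SNF(R) diag = [2, 2] → torsion [2, 2]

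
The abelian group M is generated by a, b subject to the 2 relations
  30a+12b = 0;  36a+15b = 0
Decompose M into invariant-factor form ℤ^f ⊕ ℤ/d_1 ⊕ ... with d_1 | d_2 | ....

rank_ℚ(R)=2; free=2−2=0
SNF(R) diag = [3, 6] → torsion [3, 6]

Answer: M ≅ ℤ/3 ⊕ ℤ/6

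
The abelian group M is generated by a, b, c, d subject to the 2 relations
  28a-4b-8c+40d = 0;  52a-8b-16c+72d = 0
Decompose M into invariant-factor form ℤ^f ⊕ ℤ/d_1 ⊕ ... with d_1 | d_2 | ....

Answer: M ≅ ℤ^2 ⊕ ℤ/4 ⊕ ℤ/4

Derivation:
rank_ℚ(R)=2; free=4−2=2
SNF(R) diag = [4, 4] → torsion [4, 4]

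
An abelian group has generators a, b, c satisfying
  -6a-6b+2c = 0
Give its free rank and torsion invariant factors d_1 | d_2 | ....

Answer: M ≅ ℤ^2 ⊕ ℤ/2

Derivation:
rank_ℚ(R)=1; free=3−1=2
SNF(R) diag = [2] → torsion [2]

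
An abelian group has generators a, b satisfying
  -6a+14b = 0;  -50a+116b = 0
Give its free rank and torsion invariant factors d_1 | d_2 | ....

Answer: M ≅ ℤ/2 ⊕ ℤ/2

Derivation:
rank_ℚ(R)=2; free=2−2=0
SNF(R) diag = [2, 2] → torsion [2, 2]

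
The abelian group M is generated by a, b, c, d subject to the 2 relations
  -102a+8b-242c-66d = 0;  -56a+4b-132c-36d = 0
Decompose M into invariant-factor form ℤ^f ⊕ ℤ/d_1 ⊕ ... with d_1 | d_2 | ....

rank_ℚ(R)=2; free=4−2=2
SNF(R) diag = [2, 4] → torsion [2, 4]

Answer: M ≅ ℤ^2 ⊕ ℤ/2 ⊕ ℤ/4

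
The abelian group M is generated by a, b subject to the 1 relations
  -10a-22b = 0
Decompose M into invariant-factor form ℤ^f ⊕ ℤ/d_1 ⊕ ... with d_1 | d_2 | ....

Answer: M ≅ ℤ^1 ⊕ ℤ/2

Derivation:
rank_ℚ(R)=1; free=2−1=1
SNF(R) diag = [2] → torsion [2]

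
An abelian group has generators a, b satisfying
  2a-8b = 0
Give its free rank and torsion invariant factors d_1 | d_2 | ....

rank_ℚ(R)=1; free=2−1=1
SNF(R) diag = [2] → torsion [2]

Answer: M ≅ ℤ^1 ⊕ ℤ/2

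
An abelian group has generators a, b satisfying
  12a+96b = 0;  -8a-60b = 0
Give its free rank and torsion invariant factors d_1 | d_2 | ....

Answer: M ≅ ℤ/4 ⊕ ℤ/12

Derivation:
rank_ℚ(R)=2; free=2−2=0
SNF(R) diag = [4, 12] → torsion [4, 12]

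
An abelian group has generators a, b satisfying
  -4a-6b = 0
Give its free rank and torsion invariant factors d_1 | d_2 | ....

Answer: M ≅ ℤ^1 ⊕ ℤ/2

Derivation:
rank_ℚ(R)=1; free=2−1=1
SNF(R) diag = [2] → torsion [2]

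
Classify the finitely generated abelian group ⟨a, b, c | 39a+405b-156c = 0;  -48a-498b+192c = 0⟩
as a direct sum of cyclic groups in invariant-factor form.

Answer: M ≅ ℤ^1 ⊕ ℤ/3 ⊕ ℤ/6

Derivation:
rank_ℚ(R)=2; free=3−2=1
SNF(R) diag = [3, 6] → torsion [3, 6]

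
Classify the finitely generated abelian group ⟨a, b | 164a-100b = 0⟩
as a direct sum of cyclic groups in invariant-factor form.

rank_ℚ(R)=1; free=2−1=1
SNF(R) diag = [4] → torsion [4]

Answer: M ≅ ℤ^1 ⊕ ℤ/4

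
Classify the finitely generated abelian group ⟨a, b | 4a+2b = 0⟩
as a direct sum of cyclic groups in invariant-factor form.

rank_ℚ(R)=1; free=2−1=1
SNF(R) diag = [2] → torsion [2]

Answer: M ≅ ℤ^1 ⊕ ℤ/2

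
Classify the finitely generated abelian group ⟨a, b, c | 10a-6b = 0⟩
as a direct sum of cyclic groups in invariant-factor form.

Answer: M ≅ ℤ^2 ⊕ ℤ/2

Derivation:
rank_ℚ(R)=1; free=3−1=2
SNF(R) diag = [2] → torsion [2]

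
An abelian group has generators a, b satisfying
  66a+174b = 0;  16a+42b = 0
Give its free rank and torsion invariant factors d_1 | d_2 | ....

rank_ℚ(R)=2; free=2−2=0
SNF(R) diag = [2, 6] → torsion [2, 6]

Answer: M ≅ ℤ/2 ⊕ ℤ/6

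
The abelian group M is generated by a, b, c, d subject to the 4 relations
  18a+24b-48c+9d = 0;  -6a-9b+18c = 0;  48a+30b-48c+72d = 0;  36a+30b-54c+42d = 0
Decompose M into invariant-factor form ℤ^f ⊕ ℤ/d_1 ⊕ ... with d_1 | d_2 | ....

rank_ℚ(R)=4; free=4−4=0
SNF(R) diag = [3, 3, 6, 12] → torsion [3, 3, 6, 12]

Answer: M ≅ ℤ/3 ⊕ ℤ/3 ⊕ ℤ/6 ⊕ ℤ/12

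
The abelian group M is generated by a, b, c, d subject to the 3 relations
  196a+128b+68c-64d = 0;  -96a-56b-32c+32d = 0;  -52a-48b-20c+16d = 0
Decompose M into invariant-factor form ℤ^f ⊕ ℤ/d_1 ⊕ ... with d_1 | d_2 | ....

rank_ℚ(R)=3; free=4−3=1
SNF(R) diag = [4, 8, 16] → torsion [4, 8, 16]

Answer: M ≅ ℤ^1 ⊕ ℤ/4 ⊕ ℤ/8 ⊕ ℤ/16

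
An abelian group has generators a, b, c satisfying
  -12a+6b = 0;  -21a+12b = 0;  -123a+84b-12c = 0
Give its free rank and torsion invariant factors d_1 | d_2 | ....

rank_ℚ(R)=3; free=3−3=0
SNF(R) diag = [3, 6, 12] → torsion [3, 6, 12]

Answer: M ≅ ℤ/3 ⊕ ℤ/6 ⊕ ℤ/12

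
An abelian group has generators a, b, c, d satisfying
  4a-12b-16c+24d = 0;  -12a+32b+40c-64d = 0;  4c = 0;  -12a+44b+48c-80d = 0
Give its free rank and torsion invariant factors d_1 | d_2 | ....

rank_ℚ(R)=4; free=4−4=0
SNF(R) diag = [4, 4, 4, 8] → torsion [4, 4, 4, 8]

Answer: M ≅ ℤ/4 ⊕ ℤ/4 ⊕ ℤ/4 ⊕ ℤ/8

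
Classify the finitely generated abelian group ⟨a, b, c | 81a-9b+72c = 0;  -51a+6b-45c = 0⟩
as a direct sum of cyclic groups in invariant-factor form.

rank_ℚ(R)=2; free=3−2=1
SNF(R) diag = [3, 9] → torsion [3, 9]

Answer: M ≅ ℤ^1 ⊕ ℤ/3 ⊕ ℤ/9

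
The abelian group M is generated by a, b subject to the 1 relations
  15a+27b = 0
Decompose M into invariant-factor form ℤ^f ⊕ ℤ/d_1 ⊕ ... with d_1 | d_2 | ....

Answer: M ≅ ℤ^1 ⊕ ℤ/3

Derivation:
rank_ℚ(R)=1; free=2−1=1
SNF(R) diag = [3] → torsion [3]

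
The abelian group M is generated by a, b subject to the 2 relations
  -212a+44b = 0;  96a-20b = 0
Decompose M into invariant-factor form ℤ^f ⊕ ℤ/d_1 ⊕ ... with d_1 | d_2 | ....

Answer: M ≅ ℤ/4 ⊕ ℤ/4

Derivation:
rank_ℚ(R)=2; free=2−2=0
SNF(R) diag = [4, 4] → torsion [4, 4]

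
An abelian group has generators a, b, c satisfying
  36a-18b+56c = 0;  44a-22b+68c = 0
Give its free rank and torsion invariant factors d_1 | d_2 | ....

Answer: M ≅ ℤ^1 ⊕ ℤ/2 ⊕ ℤ/4

Derivation:
rank_ℚ(R)=2; free=3−2=1
SNF(R) diag = [2, 4] → torsion [2, 4]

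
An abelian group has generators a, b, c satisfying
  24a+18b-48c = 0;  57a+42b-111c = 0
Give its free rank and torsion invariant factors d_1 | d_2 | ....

rank_ℚ(R)=2; free=3−2=1
SNF(R) diag = [3, 6] → torsion [3, 6]

Answer: M ≅ ℤ^1 ⊕ ℤ/3 ⊕ ℤ/6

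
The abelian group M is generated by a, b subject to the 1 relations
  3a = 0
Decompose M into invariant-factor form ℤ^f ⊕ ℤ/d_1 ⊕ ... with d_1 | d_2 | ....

Answer: M ≅ ℤ^1 ⊕ ℤ/3

Derivation:
rank_ℚ(R)=1; free=2−1=1
SNF(R) diag = [3] → torsion [3]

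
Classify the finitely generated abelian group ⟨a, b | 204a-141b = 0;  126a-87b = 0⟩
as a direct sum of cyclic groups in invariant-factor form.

Answer: M ≅ ℤ/3 ⊕ ℤ/6

Derivation:
rank_ℚ(R)=2; free=2−2=0
SNF(R) diag = [3, 6] → torsion [3, 6]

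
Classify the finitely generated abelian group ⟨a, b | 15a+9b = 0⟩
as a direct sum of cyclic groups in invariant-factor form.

Answer: M ≅ ℤ^1 ⊕ ℤ/3

Derivation:
rank_ℚ(R)=1; free=2−1=1
SNF(R) diag = [3] → torsion [3]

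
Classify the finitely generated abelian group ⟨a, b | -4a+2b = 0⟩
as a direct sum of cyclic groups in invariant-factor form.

Answer: M ≅ ℤ^1 ⊕ ℤ/2

Derivation:
rank_ℚ(R)=1; free=2−1=1
SNF(R) diag = [2] → torsion [2]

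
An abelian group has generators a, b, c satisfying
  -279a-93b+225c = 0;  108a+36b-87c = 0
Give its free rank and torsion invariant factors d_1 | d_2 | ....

rank_ℚ(R)=2; free=3−2=1
SNF(R) diag = [3, 3] → torsion [3, 3]

Answer: M ≅ ℤ^1 ⊕ ℤ/3 ⊕ ℤ/3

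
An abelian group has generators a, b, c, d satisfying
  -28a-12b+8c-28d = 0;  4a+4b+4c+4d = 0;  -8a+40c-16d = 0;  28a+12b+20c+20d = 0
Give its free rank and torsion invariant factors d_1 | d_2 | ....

Answer: M ≅ ℤ/4 ⊕ ℤ/4 ⊕ ℤ/8 ⊕ ℤ/8

Derivation:
rank_ℚ(R)=4; free=4−4=0
SNF(R) diag = [4, 4, 8, 8] → torsion [4, 4, 8, 8]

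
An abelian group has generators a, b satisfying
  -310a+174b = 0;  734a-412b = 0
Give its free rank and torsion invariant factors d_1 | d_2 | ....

rank_ℚ(R)=2; free=2−2=0
SNF(R) diag = [2, 2] → torsion [2, 2]

Answer: M ≅ ℤ/2 ⊕ ℤ/2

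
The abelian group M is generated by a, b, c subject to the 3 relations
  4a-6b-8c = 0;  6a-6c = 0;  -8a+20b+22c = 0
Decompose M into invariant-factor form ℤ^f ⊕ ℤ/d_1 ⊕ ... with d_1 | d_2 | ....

Answer: M ≅ ℤ/2 ⊕ ℤ/2 ⊕ ℤ/6

Derivation:
rank_ℚ(R)=3; free=3−3=0
SNF(R) diag = [2, 2, 6] → torsion [2, 2, 6]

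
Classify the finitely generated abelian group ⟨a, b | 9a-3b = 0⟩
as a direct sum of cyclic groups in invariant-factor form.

rank_ℚ(R)=1; free=2−1=1
SNF(R) diag = [3] → torsion [3]

Answer: M ≅ ℤ^1 ⊕ ℤ/3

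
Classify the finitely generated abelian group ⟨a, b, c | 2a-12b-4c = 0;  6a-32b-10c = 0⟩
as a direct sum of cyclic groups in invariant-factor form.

Answer: M ≅ ℤ^1 ⊕ ℤ/2 ⊕ ℤ/2

Derivation:
rank_ℚ(R)=2; free=3−2=1
SNF(R) diag = [2, 2] → torsion [2, 2]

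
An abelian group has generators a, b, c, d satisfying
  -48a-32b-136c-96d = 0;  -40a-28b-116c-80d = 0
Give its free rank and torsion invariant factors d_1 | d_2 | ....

Answer: M ≅ ℤ^2 ⊕ ℤ/4 ⊕ ℤ/8

Derivation:
rank_ℚ(R)=2; free=4−2=2
SNF(R) diag = [4, 8] → torsion [4, 8]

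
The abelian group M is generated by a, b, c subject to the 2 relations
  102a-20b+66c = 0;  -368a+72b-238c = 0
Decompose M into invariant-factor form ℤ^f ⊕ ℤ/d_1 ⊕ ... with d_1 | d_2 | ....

Answer: M ≅ ℤ^1 ⊕ ℤ/2 ⊕ ℤ/2

Derivation:
rank_ℚ(R)=2; free=3−2=1
SNF(R) diag = [2, 2] → torsion [2, 2]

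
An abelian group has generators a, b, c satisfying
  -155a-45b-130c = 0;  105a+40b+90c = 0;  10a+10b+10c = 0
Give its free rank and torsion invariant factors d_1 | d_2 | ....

rank_ℚ(R)=3; free=3−3=0
SNF(R) diag = [5, 5, 10] → torsion [5, 5, 10]

Answer: M ≅ ℤ/5 ⊕ ℤ/5 ⊕ ℤ/10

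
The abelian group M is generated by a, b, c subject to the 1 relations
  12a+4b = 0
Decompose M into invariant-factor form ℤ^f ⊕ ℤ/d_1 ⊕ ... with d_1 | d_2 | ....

rank_ℚ(R)=1; free=3−1=2
SNF(R) diag = [4] → torsion [4]

Answer: M ≅ ℤ^2 ⊕ ℤ/4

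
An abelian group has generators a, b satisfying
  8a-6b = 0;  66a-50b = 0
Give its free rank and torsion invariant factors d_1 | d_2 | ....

rank_ℚ(R)=2; free=2−2=0
SNF(R) diag = [2, 2] → torsion [2, 2]

Answer: M ≅ ℤ/2 ⊕ ℤ/2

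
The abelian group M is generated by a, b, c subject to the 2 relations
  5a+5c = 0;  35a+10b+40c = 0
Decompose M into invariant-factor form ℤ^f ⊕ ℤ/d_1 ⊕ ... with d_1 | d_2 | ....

Answer: M ≅ ℤ^1 ⊕ ℤ/5 ⊕ ℤ/5

Derivation:
rank_ℚ(R)=2; free=3−2=1
SNF(R) diag = [5, 5] → torsion [5, 5]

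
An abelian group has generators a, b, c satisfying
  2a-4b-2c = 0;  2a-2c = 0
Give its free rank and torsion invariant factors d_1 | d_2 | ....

Answer: M ≅ ℤ^1 ⊕ ℤ/2 ⊕ ℤ/4

Derivation:
rank_ℚ(R)=2; free=3−2=1
SNF(R) diag = [2, 4] → torsion [2, 4]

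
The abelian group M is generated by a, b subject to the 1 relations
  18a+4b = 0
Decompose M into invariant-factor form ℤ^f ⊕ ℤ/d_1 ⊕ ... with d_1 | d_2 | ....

rank_ℚ(R)=1; free=2−1=1
SNF(R) diag = [2] → torsion [2]

Answer: M ≅ ℤ^1 ⊕ ℤ/2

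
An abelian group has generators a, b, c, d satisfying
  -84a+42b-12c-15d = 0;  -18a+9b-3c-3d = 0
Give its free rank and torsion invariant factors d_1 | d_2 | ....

rank_ℚ(R)=2; free=4−2=2
SNF(R) diag = [3, 3] → torsion [3, 3]

Answer: M ≅ ℤ^2 ⊕ ℤ/3 ⊕ ℤ/3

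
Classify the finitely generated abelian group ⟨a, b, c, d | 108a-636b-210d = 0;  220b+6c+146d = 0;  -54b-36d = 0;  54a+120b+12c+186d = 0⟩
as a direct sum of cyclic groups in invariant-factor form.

rank_ℚ(R)=4; free=4−4=0
SNF(R) diag = [2, 6, 18, 54] → torsion [2, 6, 18, 54]

Answer: M ≅ ℤ/2 ⊕ ℤ/6 ⊕ ℤ/18 ⊕ ℤ/54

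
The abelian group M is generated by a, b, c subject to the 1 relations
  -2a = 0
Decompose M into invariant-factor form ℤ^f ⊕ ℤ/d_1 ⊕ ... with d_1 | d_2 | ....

Answer: M ≅ ℤ^2 ⊕ ℤ/2

Derivation:
rank_ℚ(R)=1; free=3−1=2
SNF(R) diag = [2] → torsion [2]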